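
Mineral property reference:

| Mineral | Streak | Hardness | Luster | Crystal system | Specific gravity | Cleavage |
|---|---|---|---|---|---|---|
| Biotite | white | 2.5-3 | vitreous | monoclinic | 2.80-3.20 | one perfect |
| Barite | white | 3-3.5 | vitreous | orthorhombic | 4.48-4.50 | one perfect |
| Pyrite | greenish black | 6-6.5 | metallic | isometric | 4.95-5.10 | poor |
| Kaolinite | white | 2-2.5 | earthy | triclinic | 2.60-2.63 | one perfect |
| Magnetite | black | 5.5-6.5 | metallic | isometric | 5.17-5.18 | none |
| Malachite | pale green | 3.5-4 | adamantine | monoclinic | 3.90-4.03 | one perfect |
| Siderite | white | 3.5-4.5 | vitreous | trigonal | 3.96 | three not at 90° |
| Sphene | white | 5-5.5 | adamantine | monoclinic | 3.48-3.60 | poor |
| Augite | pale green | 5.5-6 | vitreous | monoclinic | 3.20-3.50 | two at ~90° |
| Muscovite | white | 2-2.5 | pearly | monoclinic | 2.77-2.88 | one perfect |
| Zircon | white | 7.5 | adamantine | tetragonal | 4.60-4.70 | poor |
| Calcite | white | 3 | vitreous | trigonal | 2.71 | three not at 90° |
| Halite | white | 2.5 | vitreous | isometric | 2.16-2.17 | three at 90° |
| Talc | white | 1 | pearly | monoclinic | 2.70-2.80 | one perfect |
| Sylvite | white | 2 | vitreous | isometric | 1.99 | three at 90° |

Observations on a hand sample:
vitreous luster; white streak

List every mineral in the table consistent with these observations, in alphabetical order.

Barite, Biotite, Calcite, Halite, Siderite, Sylvite

Vitreous luster: only Biotite, Barite, Siderite, Augite, Calcite, Halite, Sylvite remain.
White streak is inconsistent with Augite.
Remaining candidates: Barite, Biotite, Calcite, Halite, Siderite, Sylvite.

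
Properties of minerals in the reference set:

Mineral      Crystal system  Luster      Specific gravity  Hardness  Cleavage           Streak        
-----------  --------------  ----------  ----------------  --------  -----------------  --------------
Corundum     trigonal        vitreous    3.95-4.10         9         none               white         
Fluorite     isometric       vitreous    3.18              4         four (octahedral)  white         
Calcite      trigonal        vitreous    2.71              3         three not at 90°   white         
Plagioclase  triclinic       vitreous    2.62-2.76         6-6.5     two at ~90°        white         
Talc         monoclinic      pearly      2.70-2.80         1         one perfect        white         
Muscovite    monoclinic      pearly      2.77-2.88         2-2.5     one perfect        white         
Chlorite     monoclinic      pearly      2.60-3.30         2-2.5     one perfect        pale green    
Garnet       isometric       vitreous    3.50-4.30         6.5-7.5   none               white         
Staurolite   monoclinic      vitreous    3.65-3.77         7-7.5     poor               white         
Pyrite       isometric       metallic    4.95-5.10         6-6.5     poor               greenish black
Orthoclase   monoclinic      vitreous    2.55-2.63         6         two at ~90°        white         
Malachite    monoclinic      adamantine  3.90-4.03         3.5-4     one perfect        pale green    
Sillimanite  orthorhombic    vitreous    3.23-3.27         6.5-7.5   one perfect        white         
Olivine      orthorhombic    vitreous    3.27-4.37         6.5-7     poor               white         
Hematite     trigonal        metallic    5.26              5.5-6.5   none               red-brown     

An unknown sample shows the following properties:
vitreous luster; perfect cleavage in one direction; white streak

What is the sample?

Vitreous luster eliminates Talc, Muscovite, Chlorite, Pyrite, Malachite, Hematite.
Perfect cleavage in one direction: narrows the field to Sillimanite.
White streak: all remaining candidates fit.
Sillimanite is the sole remaining match.

Sillimanite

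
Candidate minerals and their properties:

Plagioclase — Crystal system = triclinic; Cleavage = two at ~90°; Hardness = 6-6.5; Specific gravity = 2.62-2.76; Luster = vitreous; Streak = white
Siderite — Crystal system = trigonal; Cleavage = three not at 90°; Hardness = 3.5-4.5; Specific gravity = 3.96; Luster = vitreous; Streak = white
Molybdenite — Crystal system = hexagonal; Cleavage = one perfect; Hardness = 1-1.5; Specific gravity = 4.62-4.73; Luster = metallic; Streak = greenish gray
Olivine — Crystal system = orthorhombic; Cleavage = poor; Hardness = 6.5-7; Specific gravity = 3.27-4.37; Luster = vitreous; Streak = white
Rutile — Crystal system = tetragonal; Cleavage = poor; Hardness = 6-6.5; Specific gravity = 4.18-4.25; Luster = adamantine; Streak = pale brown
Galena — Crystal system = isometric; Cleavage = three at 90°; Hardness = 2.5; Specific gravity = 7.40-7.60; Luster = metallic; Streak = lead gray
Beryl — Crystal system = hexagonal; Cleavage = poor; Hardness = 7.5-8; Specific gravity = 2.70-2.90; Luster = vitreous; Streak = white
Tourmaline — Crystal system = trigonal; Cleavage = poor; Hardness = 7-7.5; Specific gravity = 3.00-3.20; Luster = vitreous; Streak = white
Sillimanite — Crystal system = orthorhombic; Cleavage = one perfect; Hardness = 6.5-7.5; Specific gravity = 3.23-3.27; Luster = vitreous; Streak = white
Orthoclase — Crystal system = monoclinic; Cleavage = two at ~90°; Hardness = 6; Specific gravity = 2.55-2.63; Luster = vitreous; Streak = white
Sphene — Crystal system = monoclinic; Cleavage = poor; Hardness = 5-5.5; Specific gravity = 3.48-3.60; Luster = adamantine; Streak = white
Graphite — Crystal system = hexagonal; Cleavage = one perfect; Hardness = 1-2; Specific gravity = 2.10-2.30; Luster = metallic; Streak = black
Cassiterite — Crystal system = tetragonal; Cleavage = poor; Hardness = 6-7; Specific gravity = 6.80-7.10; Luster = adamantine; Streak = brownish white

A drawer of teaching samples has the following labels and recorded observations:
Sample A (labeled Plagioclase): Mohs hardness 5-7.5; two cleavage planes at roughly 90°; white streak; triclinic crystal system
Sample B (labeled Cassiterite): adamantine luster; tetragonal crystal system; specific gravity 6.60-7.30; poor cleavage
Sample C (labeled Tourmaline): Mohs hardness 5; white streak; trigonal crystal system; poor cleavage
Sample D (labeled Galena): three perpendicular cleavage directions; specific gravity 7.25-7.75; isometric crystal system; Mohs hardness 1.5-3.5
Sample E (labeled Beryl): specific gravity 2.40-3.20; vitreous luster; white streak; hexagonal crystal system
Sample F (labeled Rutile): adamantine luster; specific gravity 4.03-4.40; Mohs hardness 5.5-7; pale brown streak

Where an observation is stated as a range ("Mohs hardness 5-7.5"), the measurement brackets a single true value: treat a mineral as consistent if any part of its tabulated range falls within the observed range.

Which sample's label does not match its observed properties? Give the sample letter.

C

Sample A: observations are consistent with Plagioclase.
Sample B: observations are consistent with Cassiterite.
Sample C: Mohs hardness 5 is outside the reference for Tourmaline (hardness 7-7.5) — mislabeled.
Sample D: observations are consistent with Galena.
Sample E: observations are consistent with Beryl.
Sample F: observations are consistent with Rutile.
Only sample C is inconsistent with its label.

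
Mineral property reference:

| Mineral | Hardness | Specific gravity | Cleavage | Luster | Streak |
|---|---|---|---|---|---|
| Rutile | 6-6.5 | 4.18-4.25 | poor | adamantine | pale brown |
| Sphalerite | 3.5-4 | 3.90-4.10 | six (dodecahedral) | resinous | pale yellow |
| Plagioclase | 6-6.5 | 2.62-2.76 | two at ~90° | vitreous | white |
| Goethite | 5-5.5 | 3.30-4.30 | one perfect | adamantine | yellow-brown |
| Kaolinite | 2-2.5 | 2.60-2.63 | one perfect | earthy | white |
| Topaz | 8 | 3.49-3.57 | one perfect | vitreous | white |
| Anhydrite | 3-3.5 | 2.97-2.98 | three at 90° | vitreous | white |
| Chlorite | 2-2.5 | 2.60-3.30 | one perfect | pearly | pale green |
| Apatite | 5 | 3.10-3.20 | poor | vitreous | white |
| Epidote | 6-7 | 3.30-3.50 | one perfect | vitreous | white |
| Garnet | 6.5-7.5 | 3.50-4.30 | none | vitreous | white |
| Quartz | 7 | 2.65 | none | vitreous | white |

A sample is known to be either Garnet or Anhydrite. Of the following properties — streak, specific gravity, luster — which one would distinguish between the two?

Streak: both white — no difference.
Specific gravity: Garnet 3.50-4.30, Anhydrite 2.97-2.98 — different.
Luster: both vitreous — no difference.
Of the listed properties, specific gravity is the one that separates them.

specific gravity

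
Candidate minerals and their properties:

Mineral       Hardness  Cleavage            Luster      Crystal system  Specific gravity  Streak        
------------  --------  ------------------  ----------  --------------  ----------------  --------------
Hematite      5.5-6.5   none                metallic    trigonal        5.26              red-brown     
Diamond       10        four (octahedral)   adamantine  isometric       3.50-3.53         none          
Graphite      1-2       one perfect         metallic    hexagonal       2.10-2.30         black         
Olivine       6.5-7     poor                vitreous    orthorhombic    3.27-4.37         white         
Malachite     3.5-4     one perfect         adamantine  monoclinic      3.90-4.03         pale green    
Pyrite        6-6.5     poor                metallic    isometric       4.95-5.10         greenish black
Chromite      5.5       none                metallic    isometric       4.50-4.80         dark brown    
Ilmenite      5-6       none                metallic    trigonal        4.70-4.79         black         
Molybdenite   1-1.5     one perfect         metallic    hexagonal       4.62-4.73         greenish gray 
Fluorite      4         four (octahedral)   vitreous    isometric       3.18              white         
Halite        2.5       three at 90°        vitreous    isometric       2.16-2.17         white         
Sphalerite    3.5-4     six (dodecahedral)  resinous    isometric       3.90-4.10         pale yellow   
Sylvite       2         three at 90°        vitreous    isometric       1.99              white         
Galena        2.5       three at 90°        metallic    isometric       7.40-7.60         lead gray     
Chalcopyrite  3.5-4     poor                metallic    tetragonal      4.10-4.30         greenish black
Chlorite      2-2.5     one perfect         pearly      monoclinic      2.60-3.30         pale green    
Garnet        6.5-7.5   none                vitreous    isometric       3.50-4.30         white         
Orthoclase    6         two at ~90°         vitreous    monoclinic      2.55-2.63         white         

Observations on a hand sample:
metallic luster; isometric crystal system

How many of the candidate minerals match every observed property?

Metallic luster: leaves Hematite, Graphite, Pyrite, Chromite, Ilmenite, Molybdenite, Galena, Chalcopyrite.
Isometric crystal system: only Pyrite, Chromite, Galena remain.
The minerals that satisfy all observations are Chromite, Galena, Pyrite.
That is 3 minerals.

3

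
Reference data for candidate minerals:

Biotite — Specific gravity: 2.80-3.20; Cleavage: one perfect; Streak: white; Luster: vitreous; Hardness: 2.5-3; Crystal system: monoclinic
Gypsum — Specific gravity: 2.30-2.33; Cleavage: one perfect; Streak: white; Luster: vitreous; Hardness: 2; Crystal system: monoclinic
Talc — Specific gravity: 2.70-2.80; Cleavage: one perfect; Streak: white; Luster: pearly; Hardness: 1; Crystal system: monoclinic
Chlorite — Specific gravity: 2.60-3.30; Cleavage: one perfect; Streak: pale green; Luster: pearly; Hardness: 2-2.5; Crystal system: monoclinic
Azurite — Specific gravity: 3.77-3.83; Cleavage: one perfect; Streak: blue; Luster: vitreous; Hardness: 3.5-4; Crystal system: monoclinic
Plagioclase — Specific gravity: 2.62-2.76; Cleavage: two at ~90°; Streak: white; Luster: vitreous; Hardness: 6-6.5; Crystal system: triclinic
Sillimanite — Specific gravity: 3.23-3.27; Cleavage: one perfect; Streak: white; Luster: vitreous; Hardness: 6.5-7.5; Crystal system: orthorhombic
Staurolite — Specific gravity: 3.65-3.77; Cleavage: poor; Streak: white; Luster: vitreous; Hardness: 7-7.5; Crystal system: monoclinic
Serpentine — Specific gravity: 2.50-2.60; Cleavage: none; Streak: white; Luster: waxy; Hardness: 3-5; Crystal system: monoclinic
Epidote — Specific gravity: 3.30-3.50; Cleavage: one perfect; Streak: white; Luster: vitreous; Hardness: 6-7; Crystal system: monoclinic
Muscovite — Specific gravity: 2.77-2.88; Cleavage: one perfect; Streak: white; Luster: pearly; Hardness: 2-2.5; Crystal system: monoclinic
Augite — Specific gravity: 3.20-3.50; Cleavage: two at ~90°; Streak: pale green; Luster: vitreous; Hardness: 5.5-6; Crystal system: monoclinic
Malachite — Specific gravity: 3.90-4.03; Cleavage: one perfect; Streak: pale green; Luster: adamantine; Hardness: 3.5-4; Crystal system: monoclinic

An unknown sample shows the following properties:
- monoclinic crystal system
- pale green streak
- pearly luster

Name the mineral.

Monoclinic crystal system excludes Plagioclase, Sillimanite.
Pale green streak — Chlorite, Augite, Malachite remain.
Pearly luster — narrows the field to Chlorite.
Chlorite is the sole remaining match.

Chlorite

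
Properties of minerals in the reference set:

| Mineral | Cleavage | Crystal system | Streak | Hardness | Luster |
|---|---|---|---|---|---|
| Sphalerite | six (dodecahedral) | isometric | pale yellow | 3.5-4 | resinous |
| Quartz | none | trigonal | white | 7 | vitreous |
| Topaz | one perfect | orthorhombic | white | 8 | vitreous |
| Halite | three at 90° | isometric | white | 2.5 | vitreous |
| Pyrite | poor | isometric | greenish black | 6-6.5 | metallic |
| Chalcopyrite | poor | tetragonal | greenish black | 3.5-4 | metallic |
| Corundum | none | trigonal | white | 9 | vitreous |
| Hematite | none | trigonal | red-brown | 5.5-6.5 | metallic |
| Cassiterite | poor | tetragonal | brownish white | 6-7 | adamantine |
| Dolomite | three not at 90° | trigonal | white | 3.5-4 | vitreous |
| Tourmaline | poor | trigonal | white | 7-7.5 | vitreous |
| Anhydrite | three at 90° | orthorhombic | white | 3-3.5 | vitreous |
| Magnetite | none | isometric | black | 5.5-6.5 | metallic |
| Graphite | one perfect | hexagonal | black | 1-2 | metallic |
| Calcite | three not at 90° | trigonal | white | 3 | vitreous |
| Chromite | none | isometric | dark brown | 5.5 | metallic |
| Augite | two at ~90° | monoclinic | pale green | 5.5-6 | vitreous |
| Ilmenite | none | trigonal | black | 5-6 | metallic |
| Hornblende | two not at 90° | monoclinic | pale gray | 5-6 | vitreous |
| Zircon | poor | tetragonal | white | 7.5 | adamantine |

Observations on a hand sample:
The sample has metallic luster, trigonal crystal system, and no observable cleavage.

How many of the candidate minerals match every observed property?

2

Metallic luster — only Pyrite, Chalcopyrite, Hematite, Magnetite, Graphite, Chromite, Ilmenite remain.
Trigonal crystal system — Hematite, Ilmenite remain.
No observable cleavage — consistent with all remaining minerals.
The minerals that satisfy all observations are Hematite, Ilmenite.
That is 2 minerals.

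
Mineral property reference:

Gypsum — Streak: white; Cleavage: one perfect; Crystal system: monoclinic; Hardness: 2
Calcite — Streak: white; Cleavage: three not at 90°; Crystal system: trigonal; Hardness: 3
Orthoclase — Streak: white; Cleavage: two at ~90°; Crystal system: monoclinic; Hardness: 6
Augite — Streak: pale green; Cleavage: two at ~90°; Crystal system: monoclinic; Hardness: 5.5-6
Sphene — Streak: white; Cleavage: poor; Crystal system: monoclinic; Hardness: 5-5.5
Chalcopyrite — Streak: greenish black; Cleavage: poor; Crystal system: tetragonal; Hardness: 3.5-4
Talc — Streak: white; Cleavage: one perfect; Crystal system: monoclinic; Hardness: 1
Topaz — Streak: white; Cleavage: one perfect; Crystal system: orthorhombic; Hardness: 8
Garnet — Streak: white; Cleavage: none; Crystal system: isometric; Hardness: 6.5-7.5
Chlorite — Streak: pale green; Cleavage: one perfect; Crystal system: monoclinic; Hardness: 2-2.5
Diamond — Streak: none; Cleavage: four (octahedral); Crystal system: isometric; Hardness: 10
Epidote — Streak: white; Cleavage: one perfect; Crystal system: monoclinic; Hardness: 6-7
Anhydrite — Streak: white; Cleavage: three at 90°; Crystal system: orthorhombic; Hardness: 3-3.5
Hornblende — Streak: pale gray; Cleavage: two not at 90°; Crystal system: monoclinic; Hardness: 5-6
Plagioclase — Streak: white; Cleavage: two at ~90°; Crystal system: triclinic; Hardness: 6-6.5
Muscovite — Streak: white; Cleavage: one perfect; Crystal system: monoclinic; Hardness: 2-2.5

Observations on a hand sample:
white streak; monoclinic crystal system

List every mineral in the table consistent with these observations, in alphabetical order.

White streak eliminates Augite, Chalcopyrite, Chlorite, Diamond, Hornblende.
Monoclinic crystal system excludes Calcite, Topaz, Garnet, Anhydrite, Plagioclase.
Remaining candidates: Epidote, Gypsum, Muscovite, Orthoclase, Sphene, Talc.

Epidote, Gypsum, Muscovite, Orthoclase, Sphene, Talc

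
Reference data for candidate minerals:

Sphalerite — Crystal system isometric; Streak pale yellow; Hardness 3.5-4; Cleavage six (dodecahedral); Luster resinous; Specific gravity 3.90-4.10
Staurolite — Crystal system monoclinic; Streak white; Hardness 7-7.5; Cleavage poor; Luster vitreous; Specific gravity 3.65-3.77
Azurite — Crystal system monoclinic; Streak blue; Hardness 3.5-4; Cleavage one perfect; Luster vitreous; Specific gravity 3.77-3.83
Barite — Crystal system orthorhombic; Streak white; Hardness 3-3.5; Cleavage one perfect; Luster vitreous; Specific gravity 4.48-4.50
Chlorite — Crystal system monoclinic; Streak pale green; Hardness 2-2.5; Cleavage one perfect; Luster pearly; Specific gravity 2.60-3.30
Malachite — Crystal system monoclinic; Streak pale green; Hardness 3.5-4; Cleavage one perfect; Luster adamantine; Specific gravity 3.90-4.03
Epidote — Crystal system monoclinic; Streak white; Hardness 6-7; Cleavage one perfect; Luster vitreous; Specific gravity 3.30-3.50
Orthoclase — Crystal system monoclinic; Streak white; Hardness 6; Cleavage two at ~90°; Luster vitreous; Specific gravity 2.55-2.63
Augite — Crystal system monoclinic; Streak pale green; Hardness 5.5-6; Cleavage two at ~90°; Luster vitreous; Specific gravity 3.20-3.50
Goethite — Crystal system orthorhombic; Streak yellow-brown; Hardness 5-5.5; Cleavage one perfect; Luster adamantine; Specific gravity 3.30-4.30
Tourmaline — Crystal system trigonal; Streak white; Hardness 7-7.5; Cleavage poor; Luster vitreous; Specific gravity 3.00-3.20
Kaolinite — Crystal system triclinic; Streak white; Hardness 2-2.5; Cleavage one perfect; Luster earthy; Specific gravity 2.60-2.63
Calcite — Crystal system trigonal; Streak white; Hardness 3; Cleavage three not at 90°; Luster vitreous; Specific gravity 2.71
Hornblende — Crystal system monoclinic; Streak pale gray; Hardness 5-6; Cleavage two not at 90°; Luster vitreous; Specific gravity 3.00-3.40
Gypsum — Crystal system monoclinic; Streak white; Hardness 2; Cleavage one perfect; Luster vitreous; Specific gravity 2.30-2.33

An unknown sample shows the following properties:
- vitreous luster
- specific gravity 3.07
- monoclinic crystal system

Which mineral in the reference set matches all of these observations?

Hornblende

Vitreous luster eliminates Sphalerite, Chlorite, Malachite, Goethite, Kaolinite.
Specific gravity 3.07: only Tourmaline, Hornblende remain.
Monoclinic crystal system eliminates Tourmaline.
Hornblende is the sole remaining match.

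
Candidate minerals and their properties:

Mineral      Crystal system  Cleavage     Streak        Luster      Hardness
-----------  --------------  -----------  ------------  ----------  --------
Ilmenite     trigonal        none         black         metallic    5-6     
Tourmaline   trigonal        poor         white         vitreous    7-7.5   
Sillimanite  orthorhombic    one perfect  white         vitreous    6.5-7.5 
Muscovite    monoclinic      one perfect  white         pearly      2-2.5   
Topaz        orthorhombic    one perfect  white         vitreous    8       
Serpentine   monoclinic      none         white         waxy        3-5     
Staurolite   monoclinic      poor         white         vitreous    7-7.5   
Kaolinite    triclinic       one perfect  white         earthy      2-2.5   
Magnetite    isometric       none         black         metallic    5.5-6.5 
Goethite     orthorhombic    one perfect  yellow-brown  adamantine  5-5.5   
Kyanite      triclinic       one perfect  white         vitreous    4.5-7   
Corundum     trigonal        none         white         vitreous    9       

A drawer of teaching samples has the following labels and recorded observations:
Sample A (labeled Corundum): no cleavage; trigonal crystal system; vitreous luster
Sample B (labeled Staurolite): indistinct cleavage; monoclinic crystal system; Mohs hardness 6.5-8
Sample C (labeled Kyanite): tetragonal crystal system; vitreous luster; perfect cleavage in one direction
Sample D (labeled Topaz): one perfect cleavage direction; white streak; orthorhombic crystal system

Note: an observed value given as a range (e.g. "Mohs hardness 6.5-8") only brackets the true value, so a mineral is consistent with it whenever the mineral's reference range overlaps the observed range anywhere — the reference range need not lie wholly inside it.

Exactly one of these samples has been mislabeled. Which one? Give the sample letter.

Sample A: every observation is compatible with the reference values for Corundum.
Sample B: every observation is compatible with the reference values for Staurolite.
Sample C: tetragonal crystal system is outside the reference for Kyanite (triclinic system) — mislabeled.
Sample D: every observation is compatible with the reference values for Topaz.
Sample C is the mislabeled one.

C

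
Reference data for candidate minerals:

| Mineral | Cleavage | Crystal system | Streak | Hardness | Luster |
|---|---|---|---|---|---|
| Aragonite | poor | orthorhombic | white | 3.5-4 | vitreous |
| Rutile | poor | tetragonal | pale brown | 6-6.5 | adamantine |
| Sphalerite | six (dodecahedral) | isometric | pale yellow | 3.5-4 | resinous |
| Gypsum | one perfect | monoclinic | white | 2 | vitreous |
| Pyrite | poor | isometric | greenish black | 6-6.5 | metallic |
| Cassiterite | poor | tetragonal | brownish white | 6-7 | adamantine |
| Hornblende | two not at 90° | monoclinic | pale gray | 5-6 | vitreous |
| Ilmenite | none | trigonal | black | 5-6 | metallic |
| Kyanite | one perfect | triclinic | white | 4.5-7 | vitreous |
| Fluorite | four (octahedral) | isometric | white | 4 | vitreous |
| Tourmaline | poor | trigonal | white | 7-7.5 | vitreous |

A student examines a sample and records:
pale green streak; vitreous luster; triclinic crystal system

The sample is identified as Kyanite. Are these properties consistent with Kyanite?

Pale green streak — Kyanite has white streak; inconsistent.
Vitreous luster — matches Kyanite (vitreous luster).
Triclinic crystal system — matches Kyanite (triclinic system).
Streak alone is enough to reject Kyanite.

No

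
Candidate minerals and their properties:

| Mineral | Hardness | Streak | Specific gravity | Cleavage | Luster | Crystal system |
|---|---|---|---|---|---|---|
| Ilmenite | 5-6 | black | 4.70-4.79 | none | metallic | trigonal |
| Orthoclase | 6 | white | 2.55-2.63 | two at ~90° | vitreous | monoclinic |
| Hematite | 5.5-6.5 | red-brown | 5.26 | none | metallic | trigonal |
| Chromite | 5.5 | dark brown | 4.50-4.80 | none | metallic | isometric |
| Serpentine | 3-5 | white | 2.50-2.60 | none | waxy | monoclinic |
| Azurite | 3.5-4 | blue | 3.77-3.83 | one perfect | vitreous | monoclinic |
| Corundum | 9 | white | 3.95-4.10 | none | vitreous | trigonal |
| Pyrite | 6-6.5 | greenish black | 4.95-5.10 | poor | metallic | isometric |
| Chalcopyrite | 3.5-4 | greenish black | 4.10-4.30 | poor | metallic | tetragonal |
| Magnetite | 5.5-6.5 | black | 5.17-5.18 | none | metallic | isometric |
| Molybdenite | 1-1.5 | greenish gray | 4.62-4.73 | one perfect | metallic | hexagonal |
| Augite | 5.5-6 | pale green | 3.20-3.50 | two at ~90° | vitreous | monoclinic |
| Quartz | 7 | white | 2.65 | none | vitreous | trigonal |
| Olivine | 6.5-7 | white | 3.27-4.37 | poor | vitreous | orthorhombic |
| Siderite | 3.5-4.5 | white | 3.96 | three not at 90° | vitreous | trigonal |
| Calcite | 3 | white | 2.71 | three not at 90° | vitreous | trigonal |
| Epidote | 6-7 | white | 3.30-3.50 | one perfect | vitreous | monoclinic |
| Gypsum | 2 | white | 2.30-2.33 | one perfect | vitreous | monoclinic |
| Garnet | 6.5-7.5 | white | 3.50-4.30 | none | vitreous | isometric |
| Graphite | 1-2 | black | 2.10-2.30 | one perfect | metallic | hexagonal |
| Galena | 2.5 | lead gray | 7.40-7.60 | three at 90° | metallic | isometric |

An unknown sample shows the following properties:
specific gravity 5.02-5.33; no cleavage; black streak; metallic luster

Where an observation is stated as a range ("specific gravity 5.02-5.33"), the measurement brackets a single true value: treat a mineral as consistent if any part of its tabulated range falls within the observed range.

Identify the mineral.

Specific gravity 5.02-5.33 — narrows the field to Hematite, Pyrite, Magnetite.
No cleavage rules out Pyrite.
Black streak excludes Hematite.
Metallic luster — no further eliminations.
The only mineral consistent with every observation is Magnetite.

Magnetite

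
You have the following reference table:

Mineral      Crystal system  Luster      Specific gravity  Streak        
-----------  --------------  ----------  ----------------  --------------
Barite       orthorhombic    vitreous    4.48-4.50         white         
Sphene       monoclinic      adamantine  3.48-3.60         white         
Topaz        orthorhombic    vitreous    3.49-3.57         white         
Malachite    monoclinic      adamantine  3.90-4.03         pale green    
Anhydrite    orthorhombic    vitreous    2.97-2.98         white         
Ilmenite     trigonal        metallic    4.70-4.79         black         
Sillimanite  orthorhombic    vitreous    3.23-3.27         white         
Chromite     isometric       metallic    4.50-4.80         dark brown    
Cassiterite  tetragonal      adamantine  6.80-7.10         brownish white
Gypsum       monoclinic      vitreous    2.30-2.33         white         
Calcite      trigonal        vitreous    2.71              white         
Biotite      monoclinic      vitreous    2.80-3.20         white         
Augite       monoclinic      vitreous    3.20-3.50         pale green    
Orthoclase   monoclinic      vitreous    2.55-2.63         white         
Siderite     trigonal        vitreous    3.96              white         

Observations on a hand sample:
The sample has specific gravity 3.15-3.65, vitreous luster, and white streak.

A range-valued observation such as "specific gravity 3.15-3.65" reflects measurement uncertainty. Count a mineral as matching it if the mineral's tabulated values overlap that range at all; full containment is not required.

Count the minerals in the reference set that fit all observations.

3

Specific gravity 3.15-3.65 — Sphene, Topaz, Sillimanite, Biotite, Augite remain.
Vitreous luster rules out Sphene.
White streak rules out Augite.
The minerals that satisfy all observations are Biotite, Sillimanite, Topaz.
That is 3 minerals.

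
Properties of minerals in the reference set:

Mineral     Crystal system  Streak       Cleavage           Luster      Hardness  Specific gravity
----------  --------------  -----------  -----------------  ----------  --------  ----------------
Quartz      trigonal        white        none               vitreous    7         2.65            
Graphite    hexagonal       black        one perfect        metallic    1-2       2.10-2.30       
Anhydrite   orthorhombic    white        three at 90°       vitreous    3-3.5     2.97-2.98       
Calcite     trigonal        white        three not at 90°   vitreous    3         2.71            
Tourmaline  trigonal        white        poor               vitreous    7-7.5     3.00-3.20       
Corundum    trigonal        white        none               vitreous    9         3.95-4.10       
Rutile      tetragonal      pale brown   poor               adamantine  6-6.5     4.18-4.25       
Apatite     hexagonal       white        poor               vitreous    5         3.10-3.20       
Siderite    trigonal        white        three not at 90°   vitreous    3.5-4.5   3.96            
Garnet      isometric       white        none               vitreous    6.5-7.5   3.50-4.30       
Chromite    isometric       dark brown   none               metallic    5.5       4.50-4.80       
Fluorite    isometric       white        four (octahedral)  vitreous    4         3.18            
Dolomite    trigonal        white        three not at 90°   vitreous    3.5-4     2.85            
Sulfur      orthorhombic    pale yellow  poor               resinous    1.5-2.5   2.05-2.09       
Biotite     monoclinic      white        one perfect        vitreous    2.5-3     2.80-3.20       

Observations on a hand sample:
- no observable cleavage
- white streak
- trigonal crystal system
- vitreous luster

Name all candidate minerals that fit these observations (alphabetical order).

No observable cleavage: leaves Quartz, Corundum, Garnet, Chromite.
White streak eliminates Chromite.
Trigonal crystal system is inconsistent with Garnet.
Vitreous luster: no further eliminations.
Remaining candidates: Corundum, Quartz.

Corundum, Quartz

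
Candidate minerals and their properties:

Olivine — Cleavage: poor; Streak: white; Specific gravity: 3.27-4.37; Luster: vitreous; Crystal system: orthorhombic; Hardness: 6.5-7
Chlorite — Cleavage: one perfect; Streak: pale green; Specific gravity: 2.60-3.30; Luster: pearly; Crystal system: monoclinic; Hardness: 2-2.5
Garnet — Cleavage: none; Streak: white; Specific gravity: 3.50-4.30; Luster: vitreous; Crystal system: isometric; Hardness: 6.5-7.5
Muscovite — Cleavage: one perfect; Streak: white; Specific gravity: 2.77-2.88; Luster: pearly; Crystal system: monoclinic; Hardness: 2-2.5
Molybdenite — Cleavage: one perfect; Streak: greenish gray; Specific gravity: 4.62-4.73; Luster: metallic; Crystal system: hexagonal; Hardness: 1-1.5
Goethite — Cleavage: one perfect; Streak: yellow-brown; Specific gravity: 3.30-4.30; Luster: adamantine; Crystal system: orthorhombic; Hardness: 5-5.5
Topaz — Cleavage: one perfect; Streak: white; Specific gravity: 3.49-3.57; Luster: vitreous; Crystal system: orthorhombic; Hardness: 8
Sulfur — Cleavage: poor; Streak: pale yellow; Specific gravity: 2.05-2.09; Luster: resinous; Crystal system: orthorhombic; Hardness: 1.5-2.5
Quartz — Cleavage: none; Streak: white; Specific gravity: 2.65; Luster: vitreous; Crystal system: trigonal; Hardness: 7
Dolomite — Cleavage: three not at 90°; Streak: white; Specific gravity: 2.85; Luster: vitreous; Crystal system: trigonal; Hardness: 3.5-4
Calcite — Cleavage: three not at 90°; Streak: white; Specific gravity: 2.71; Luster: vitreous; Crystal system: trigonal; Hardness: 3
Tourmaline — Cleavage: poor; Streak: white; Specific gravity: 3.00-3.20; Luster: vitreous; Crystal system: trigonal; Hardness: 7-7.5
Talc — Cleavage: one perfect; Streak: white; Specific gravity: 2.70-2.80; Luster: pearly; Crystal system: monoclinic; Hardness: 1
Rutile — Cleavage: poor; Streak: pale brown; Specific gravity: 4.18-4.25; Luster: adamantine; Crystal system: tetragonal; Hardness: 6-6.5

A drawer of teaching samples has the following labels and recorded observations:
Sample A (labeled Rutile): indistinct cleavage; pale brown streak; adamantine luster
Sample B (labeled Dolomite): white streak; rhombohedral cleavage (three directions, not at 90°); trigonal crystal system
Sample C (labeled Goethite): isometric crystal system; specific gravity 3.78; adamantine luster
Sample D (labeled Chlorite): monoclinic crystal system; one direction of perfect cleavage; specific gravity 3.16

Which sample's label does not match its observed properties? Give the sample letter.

C

Sample A: all recorded properties match Rutile.
Sample B: all recorded properties match Dolomite.
Sample C: Goethite has orthorhombic system, but the record shows isometric crystal system — this label is wrong.
Sample D: all recorded properties match Chlorite.
The mislabeled specimen is C.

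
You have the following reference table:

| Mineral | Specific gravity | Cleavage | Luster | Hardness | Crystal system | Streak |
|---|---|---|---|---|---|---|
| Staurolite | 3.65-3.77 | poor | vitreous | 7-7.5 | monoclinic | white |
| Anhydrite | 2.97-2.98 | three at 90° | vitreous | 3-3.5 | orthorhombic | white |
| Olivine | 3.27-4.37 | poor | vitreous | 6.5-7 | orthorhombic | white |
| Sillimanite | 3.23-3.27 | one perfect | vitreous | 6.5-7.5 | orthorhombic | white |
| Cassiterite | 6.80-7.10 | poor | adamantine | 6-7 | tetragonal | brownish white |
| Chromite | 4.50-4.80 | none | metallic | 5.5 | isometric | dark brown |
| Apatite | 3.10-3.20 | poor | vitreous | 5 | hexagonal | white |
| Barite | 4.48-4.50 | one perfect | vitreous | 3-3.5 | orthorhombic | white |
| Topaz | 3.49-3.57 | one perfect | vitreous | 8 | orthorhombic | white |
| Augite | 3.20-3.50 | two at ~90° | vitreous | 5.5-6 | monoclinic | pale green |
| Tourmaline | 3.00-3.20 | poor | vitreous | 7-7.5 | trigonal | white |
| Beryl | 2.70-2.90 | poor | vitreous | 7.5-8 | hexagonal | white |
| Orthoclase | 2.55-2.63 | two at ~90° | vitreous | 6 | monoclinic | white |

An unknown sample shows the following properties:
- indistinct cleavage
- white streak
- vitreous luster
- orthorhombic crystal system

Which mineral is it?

Indistinct cleavage — narrows the field to Staurolite, Olivine, Cassiterite, Apatite, Tourmaline, Beryl.
White streak eliminates Cassiterite.
Vitreous luster — every remaining candidate is consistent.
Orthorhombic crystal system — only Olivine remains.
Only Olivine satisfies all observations.

Olivine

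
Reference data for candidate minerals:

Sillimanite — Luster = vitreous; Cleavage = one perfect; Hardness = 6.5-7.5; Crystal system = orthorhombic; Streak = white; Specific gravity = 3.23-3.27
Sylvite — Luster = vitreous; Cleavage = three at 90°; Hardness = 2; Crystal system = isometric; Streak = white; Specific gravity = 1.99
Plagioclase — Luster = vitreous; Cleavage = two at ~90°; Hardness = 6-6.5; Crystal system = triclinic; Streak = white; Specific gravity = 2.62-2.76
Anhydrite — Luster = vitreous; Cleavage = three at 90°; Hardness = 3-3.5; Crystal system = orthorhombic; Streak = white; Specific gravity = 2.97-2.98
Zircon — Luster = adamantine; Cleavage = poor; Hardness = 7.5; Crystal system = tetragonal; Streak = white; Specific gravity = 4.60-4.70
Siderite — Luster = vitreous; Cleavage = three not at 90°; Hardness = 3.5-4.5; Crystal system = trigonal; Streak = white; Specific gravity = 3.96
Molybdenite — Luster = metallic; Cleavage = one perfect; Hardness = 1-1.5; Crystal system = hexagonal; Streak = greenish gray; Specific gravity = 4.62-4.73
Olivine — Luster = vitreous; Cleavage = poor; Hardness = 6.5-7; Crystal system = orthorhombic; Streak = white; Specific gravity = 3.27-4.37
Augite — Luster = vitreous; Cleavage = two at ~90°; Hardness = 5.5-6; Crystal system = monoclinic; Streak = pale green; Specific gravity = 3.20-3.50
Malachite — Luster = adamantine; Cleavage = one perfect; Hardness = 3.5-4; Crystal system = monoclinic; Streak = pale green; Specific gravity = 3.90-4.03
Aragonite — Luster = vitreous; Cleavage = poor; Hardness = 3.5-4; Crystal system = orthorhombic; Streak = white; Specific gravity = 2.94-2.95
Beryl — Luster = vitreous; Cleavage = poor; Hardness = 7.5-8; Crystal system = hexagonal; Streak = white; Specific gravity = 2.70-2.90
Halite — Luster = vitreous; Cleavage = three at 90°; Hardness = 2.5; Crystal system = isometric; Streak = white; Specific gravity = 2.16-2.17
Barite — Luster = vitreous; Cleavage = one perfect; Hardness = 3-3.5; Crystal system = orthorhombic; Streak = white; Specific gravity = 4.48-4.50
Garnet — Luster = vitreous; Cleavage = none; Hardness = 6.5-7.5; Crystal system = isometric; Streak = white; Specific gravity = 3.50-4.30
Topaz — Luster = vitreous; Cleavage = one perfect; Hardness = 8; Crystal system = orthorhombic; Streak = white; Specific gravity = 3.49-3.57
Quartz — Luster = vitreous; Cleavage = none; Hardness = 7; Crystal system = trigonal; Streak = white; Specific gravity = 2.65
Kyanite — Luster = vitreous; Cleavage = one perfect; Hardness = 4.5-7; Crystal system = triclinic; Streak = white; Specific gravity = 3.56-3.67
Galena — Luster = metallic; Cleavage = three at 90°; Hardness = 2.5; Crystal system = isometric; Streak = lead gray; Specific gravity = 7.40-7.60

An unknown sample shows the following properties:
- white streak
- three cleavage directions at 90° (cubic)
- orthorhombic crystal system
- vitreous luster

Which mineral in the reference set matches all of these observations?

White streak rules out Molybdenite, Augite, Malachite, Galena.
Three cleavage directions at 90° (cubic) — only Sylvite, Anhydrite, Halite remain.
Orthorhombic crystal system — narrows the field to Anhydrite.
Vitreous luster — consistent with all remaining minerals.
The only mineral consistent with every observation is Anhydrite.

Anhydrite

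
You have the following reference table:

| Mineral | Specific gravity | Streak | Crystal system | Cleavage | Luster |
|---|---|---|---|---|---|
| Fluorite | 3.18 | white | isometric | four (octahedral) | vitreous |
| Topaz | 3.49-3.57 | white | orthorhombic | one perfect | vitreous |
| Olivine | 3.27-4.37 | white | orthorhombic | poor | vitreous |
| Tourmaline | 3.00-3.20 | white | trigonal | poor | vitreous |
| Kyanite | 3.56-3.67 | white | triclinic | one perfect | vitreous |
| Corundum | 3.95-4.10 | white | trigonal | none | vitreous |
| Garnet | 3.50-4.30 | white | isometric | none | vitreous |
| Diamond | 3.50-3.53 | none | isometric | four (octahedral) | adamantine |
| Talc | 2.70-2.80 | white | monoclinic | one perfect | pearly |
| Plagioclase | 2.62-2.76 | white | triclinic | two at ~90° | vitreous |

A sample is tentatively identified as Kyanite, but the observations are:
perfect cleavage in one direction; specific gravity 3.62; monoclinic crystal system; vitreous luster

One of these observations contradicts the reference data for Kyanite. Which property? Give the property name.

crystal system

Perfect cleavage in one direction: Kyanite has cleavage one perfect — agrees.
Specific gravity 3.62: Kyanite has SG 3.56-3.67 — agrees.
Monoclinic crystal system: Kyanite has triclinic system — does not match.
Vitreous luster: Kyanite has vitreous luster — agrees.
The crystal system is the one property that does not fit.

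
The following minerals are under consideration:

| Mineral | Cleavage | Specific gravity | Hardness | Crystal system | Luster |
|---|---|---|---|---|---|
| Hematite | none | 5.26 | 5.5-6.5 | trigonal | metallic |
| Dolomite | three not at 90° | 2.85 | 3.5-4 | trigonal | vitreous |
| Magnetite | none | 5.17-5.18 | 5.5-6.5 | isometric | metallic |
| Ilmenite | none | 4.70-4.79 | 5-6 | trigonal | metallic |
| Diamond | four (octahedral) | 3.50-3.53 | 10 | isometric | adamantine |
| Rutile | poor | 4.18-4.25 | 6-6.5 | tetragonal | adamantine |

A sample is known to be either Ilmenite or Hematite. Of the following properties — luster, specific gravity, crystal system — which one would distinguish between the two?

Luster: both metallic — shared.
Specific gravity: Ilmenite 4.70-4.79, Hematite 5.26 — different.
Crystal system: both trigonal — shared.
Only specific gravity differs between Ilmenite and Hematite among the listed tests.

specific gravity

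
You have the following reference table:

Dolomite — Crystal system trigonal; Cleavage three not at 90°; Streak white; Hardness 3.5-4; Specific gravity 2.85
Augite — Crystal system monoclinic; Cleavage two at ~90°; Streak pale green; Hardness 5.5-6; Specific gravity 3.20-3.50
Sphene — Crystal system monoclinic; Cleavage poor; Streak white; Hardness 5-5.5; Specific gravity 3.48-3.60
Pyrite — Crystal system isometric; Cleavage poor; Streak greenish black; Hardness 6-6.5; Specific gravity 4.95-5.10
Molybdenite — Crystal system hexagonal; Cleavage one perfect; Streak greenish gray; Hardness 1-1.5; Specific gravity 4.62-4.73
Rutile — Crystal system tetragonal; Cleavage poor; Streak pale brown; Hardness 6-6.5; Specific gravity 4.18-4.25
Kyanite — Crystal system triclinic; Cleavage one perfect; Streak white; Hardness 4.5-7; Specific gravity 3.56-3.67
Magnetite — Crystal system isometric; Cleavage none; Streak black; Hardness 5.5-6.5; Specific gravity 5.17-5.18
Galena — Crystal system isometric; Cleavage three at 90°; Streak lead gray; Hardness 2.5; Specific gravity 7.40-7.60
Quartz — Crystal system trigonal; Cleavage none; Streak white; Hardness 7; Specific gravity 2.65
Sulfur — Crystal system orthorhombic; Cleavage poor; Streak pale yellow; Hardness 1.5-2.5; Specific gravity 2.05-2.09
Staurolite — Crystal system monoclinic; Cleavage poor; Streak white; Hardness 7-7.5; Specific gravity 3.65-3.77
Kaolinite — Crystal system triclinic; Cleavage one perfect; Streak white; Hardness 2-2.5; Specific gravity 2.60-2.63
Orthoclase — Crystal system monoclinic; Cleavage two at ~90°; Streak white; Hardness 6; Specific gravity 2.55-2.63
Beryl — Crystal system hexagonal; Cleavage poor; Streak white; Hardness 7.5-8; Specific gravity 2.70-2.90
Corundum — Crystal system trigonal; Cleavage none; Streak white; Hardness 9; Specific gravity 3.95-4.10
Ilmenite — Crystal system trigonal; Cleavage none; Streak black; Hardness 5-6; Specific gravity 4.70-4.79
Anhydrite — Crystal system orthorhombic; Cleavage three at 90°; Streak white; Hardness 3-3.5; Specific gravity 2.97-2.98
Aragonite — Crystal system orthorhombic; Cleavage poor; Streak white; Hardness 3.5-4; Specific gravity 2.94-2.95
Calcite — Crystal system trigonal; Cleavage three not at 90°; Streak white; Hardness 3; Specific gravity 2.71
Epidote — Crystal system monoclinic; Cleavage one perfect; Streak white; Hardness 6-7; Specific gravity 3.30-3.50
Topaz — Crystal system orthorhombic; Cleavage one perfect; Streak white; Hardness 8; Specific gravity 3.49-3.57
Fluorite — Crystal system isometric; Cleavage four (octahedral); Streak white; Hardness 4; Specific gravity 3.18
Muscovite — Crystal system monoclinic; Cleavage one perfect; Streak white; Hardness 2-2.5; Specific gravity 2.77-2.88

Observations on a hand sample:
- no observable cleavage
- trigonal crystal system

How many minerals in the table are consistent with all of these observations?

No observable cleavage: leaves Magnetite, Quartz, Corundum, Ilmenite.
Trigonal crystal system rules out Magnetite.
The minerals that satisfy all observations are Corundum, Ilmenite, Quartz.
That is 3 minerals.

3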